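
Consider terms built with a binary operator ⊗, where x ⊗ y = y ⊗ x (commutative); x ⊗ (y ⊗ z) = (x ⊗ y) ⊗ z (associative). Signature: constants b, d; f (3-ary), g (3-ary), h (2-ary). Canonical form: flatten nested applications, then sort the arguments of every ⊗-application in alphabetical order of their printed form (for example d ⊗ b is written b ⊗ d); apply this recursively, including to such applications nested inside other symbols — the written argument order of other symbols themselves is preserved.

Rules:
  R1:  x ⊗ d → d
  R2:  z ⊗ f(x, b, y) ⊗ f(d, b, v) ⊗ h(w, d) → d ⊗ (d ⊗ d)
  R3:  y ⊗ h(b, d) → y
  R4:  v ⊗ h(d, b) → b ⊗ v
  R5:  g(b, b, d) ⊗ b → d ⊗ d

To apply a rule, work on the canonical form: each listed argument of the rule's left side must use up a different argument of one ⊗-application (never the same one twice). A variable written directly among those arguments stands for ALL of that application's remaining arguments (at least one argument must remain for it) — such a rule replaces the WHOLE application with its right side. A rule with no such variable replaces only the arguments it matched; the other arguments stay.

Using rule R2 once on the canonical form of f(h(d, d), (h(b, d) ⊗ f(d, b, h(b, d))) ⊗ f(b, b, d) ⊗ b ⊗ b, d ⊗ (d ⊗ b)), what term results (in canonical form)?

Canonical form:  f(h(d, d), b ⊗ b ⊗ f(b, b, d) ⊗ f(d, b, h(b, d)) ⊗ h(b, d), b ⊗ d ⊗ d)
Apply R2:  consuming f(b, b, d), f(d, b, h(b, d)), h(b, d);  v := h(b, d), w := b, x := b, y := d, z := b ⊗ b
The extension variable absorbs all remaining arguments, so the whole application is rewritten.
Giving:  f(h(d, d), d ⊗ d ⊗ d, b ⊗ d ⊗ d)

Answer: f(h(d, d), d ⊗ d ⊗ d, b ⊗ d ⊗ d)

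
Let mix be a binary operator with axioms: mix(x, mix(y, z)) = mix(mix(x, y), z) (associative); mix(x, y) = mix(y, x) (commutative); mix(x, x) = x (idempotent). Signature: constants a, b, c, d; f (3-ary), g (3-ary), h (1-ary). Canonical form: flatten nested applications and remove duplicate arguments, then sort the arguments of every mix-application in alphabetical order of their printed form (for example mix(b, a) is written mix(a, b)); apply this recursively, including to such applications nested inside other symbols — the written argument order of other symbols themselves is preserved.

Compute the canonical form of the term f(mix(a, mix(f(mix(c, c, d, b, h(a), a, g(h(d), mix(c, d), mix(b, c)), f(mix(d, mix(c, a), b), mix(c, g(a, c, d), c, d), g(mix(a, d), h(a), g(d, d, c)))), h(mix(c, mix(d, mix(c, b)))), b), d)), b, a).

Descend into:  mix(a, mix(f(mix(c, c, d, b, h(a), a, g(h(d), mix(c, d), mix(b, c)), f(mix(d, mix(c, a), b), mix(c, g(a, c, d), c, d), g(mix(a, d), h(a), g(d, d, c)))), h(mix(c, mix(d, mix(c, b)))), b), d))
Un-nest:  mix(a, f(mix(c, c, d, b, h(a), a, g(h(d), mix(c, d), mix(b, c)), f(mix(d, mix(c, a), b), mix(c, g(a, c, d), c, d), g(mix(a, d), h(a), g(d, d, c)))), h(mix(c, mix(d, mix(c, b)))), b), d)
Canonicalize subterm:  f(mix(c, c, d, b, h(a), a, g(h(d), mix(c, d), mix(b, c)), f(mix(d, mix(c, a), b), mix(c, g(a, c, d), c, d), g(mix(a, d), h(a), g(d, d, c)))), h(mix(c, mix(d, mix(c, b)))), b)  →  f(mix(a, b, c, d, f(mix(a, b, c, d), mix(c, d, g(a, c, d)), g(mix(a, d), h(a), g(d, d, c))), g(h(d), mix(c, d), mix(b, c)), h(a)), h(mix(b, c, d)), b)
Sort arguments:  mix(a, d, f(mix(a, b, c, d, f(mix(a, b, c, d), mix(c, d, g(a, c, d)), g(mix(a, d), h(a), g(d, d, c))), g(h(d), mix(c, d), mix(b, c)), h(a)), h(mix(b, c, d)), b))
Reassemble:  f(mix(a, d, f(mix(a, b, c, d, f(mix(a, b, c, d), mix(c, d, g(a, c, d)), g(mix(a, d), h(a), g(d, d, c))), g(h(d), mix(c, d), mix(b, c)), h(a)), h(mix(b, c, d)), b)), b, a)

Answer: f(mix(a, d, f(mix(a, b, c, d, f(mix(a, b, c, d), mix(c, d, g(a, c, d)), g(mix(a, d), h(a), g(d, d, c))), g(h(d), mix(c, d), mix(b, c)), h(a)), h(mix(b, c, d)), b)), b, a)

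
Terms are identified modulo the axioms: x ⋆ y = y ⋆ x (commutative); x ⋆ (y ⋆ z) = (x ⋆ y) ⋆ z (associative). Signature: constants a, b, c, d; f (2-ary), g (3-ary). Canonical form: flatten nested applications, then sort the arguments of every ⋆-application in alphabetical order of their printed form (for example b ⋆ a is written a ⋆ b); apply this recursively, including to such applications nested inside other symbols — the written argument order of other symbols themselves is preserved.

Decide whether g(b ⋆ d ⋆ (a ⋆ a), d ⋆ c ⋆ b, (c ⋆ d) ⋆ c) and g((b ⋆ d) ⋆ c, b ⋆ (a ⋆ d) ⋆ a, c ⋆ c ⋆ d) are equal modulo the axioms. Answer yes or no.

Left:  g(b ⋆ d ⋆ (a ⋆ a), d ⋆ c ⋆ b, (c ⋆ d) ⋆ c)
  Descend into:  b ⋆ d ⋆ (a ⋆ a)
  Merge nested applications:  b ⋆ d ⋆ a ⋆ a
  Sort arguments:  a ⋆ a ⋆ b ⋆ d
  Put back:  g(a ⋆ a ⋆ b ⋆ d, b ⋆ c ⋆ d, c ⋆ c ⋆ d)
Right:  g((b ⋆ d) ⋆ c, b ⋆ (a ⋆ d) ⋆ a, c ⋆ c ⋆ d)
  Focus inside:  b ⋆ (a ⋆ d) ⋆ a
  Merge nested applications:  b ⋆ a ⋆ d ⋆ a
  Sort arguments:  a ⋆ a ⋆ b ⋆ d
  Rebuild:  g(b ⋆ c ⋆ d, a ⋆ a ⋆ b ⋆ d, c ⋆ c ⋆ d)

Answer: no — g(a ⋆ a ⋆ b ⋆ d, b ⋆ c ⋆ d, c ⋆ c ⋆ d) vs g(b ⋆ c ⋆ d, a ⋆ a ⋆ b ⋆ d, c ⋆ c ⋆ d)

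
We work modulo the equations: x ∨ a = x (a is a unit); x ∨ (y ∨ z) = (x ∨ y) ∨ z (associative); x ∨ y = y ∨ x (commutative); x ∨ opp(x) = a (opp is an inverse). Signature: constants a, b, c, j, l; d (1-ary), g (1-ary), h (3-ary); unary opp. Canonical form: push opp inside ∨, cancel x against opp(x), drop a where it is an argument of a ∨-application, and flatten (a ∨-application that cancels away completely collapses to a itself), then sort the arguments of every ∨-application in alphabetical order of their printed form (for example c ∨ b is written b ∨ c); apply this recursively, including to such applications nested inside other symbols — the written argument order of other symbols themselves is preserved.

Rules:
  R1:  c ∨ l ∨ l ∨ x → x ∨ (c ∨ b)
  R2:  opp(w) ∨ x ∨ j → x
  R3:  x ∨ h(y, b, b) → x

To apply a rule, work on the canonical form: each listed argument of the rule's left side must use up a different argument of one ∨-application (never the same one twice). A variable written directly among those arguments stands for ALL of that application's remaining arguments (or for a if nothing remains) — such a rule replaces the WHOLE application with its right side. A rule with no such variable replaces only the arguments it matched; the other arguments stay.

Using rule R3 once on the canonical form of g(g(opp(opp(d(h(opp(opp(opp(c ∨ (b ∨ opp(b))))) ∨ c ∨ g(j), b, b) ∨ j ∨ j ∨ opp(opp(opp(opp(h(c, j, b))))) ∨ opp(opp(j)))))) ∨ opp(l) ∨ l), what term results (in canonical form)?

Canonical form:  g(g(d(h(c, j, b) ∨ h(g(j), b, b) ∨ j ∨ j ∨ j)))
R3 matches:  uses h(g(j), b, b);  x := h(c, j, b) ∨ j ∨ j ∨ j, y := g(j)
The extension variable absorbs all remaining arguments, so the whole application is rewritten.
Giving:  g(g(d(h(c, j, b) ∨ j ∨ j ∨ j)))

Answer: g(g(d(h(c, j, b) ∨ j ∨ j ∨ j)))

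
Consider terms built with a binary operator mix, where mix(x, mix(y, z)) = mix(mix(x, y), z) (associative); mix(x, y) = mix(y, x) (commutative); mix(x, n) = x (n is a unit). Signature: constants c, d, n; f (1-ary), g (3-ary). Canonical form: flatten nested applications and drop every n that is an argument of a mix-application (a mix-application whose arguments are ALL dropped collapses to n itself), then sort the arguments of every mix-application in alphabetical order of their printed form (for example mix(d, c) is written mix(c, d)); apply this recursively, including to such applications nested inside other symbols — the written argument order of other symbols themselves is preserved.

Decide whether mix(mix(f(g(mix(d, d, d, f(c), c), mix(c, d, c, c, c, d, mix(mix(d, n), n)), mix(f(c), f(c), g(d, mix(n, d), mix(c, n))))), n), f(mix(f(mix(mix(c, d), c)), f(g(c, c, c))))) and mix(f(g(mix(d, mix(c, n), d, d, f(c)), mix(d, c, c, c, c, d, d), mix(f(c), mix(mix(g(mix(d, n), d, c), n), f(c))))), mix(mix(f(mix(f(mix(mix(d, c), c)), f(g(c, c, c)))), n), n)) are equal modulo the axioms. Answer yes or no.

Left:  mix(mix(f(g(mix(d, d, d, f(c), c), mix(c, d, c, c, c, d, mix(mix(d, n), n)), mix(f(c), f(c), g(d, mix(n, d), mix(c, n))))), n), f(mix(f(mix(mix(c, d), c)), f(g(c, c, c)))))
  Flatten:  mix(f(g(mix(d, d, d, f(c), c), mix(c, d, c, c, c, d, mix(mix(d, n), n)), mix(f(c), f(c), g(d, mix(n, d), mix(c, n))))), n, f(mix(f(mix(mix(c, d), c)), f(g(c, c, c)))))
  Canonicalize subterm:  f(g(mix(d, d, d, f(c), c), mix(c, d, c, c, c, d, mix(mix(d, n), n)), mix(f(c), f(c), g(d, mix(n, d), mix(c, n)))))  →  f(g(mix(c, d, d, d, f(c)), mix(c, c, c, c, d, d, d), mix(f(c), f(c), g(d, d, c))))
  Canonicalize subterm:  f(mix(f(mix(mix(c, d), c)), f(g(c, c, c))))  →  f(mix(f(g(c, c, c)), f(mix(c, c, d))))
  Drop the unit:  drop n
  Sort arguments:  mix(f(g(mix(c, d, d, d, f(c)), mix(c, c, c, c, d, d, d), mix(f(c), f(c), g(d, d, c)))), f(mix(f(g(c, c, c)), f(mix(c, c, d)))))
Right:  mix(f(g(mix(d, mix(c, n), d, d, f(c)), mix(d, c, c, c, c, d, d), mix(f(c), mix(mix(g(mix(d, n), d, c), n), f(c))))), mix(mix(f(mix(f(mix(mix(d, c), c)), f(g(c, c, c)))), n), n))
  Un-nest:  mix(f(g(mix(d, mix(c, n), d, d, f(c)), mix(d, c, c, c, c, d, d), mix(f(c), mix(mix(g(mix(d, n), d, c), n), f(c))))), f(mix(f(mix(mix(d, c), c)), f(g(c, c, c)))), n, n)
  Canonicalize subterm:  f(g(mix(d, mix(c, n), d, d, f(c)), mix(d, c, c, c, c, d, d), mix(f(c), mix(mix(g(mix(d, n), d, c), n), f(c)))))  →  f(g(mix(c, d, d, d, f(c)), mix(c, c, c, c, d, d, d), mix(f(c), f(c), g(d, d, c))))
  Canonicalize subterm:  f(mix(f(mix(mix(d, c), c)), f(g(c, c, c))))  →  f(mix(f(g(c, c, c)), f(mix(c, c, d))))
  Units out:  drop n (×2)
  Sort arguments:  mix(f(g(mix(c, d, d, d, f(c)), mix(c, c, c, c, d, d, d), mix(f(c), f(c), g(d, d, c)))), f(mix(f(g(c, c, c)), f(mix(c, c, d)))))

Answer: yes — both canonical forms are mix(f(g(mix(c, d, d, d, f(c)), mix(c, c, c, c, d, d, d), mix(f(c), f(c), g(d, d, c)))), f(mix(f(g(c, c, c)), f(mix(c, c, d)))))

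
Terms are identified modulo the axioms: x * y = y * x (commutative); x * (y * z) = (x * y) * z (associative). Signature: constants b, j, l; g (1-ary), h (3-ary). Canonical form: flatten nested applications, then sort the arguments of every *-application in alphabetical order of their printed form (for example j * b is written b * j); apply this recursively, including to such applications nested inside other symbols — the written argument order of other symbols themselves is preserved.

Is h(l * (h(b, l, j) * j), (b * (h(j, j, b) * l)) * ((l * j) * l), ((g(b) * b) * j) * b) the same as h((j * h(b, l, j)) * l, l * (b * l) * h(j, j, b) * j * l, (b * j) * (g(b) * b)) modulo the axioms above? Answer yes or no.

Answer: yes — both canonical forms are h(h(b, l, j) * j * l, b * h(j, j, b) * j * l * l * l, b * b * g(b) * j)

Derivation:
Left:  h(l * (h(b, l, j) * j), (b * (h(j, j, b) * l)) * ((l * j) * l), ((g(b) * b) * j) * b)
  Descend into:  (b * (h(j, j, b) * l)) * ((l * j) * l)
  Merge nested applications:  b * h(j, j, b) * l * l * j * l
  Order the arguments:  b * h(j, j, b) * j * l * l * l
  Put back:  h(h(b, l, j) * j * l, b * h(j, j, b) * j * l * l * l, b * b * g(b) * j)
Right:  h((j * h(b, l, j)) * l, l * (b * l) * h(j, j, b) * j * l, (b * j) * (g(b) * b))
  Descend into:  l * (b * l) * h(j, j, b) * j * l
  Merge nested applications:  l * b * l * h(j, j, b) * j * l
  Order the arguments:  b * h(j, j, b) * j * l * l * l
  Reassemble:  h(h(b, l, j) * j * l, b * h(j, j, b) * j * l * l * l, b * b * g(b) * j)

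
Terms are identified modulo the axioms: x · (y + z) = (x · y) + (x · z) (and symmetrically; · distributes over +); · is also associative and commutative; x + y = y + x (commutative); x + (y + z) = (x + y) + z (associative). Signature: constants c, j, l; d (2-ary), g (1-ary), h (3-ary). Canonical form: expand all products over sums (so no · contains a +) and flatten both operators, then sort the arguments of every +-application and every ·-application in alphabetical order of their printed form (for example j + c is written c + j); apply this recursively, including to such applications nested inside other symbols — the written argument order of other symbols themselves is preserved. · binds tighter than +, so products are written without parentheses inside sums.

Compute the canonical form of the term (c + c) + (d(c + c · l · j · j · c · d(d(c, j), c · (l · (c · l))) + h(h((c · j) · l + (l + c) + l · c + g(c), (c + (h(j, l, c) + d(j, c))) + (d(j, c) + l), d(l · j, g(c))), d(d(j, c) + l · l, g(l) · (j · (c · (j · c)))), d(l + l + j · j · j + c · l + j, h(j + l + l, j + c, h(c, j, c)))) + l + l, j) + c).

Answer: c + c + c + d(c + c · c · d(d(c, j), c · c · l · l) · j · j · l + h(h(c + c · j · l + c · l + g(c) + l, c + d(j, c) + d(j, c) + h(j, l, c) + l, d(j · l, g(c))), d(d(j, c) + l · l, c · c · g(l) · j · j), d(c · l + j + j · j · j + l + l, h(j + l + l, c + j, h(c, j, c)))) + l + l, j)

Derivation:
Flatten:  c + c + d(c + c · c · d(d(c, j), c · c · l · l) · j · j · l + h(h(c + c · j · l + c · l + g(c) + l, c + d(j, c) + d(j, c) + h(j, l, c) + l, d(j · l, g(c))), d(d(j, c) + l · l, c · c · g(l) · j · j), d(c · l + j + j · j · j + l + l, h(j + l + l, c + j, h(c, j, c)))) + l + l, j) + c
Sort arguments:  c + c + c + d(c + c · c · d(d(c, j), c · c · l · l) · j · j · l + h(h(c + c · j · l + c · l + g(c) + l, c + d(j, c) + d(j, c) + h(j, l, c) + l, d(j · l, g(c))), d(d(j, c) + l · l, c · c · g(l) · j · j), d(c · l + j + j · j · j + l + l, h(j + l + l, c + j, h(c, j, c)))) + l + l, j)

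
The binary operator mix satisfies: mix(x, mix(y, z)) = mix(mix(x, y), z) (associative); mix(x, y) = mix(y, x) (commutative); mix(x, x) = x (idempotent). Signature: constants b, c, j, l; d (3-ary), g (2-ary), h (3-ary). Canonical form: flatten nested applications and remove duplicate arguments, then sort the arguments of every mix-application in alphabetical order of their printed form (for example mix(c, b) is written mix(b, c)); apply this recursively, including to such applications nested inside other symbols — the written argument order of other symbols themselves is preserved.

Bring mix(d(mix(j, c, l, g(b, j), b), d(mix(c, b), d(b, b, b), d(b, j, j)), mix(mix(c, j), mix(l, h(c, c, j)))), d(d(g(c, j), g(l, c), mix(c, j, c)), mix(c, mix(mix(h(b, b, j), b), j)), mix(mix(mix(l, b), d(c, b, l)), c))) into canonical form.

Answer: mix(d(d(g(c, j), g(l, c), mix(c, j)), mix(b, c, h(b, b, j), j), mix(b, c, d(c, b, l), l)), d(mix(b, c, g(b, j), j, l), d(mix(b, c), d(b, b, b), d(b, j, j)), mix(c, h(c, c, j), j, l)))

Derivation:
Canonicalize subterm:  d(mix(j, c, l, g(b, j), b), d(mix(c, b), d(b, b, b), d(b, j, j)), mix(mix(c, j), mix(l, h(c, c, j))))  →  d(mix(b, c, g(b, j), j, l), d(mix(b, c), d(b, b, b), d(b, j, j)), mix(c, h(c, c, j), j, l))
Simplify inside:  d(d(g(c, j), g(l, c), mix(c, j, c)), mix(c, mix(mix(h(b, b, j), b), j)), mix(mix(mix(l, b), d(c, b, l)), c))  →  d(d(g(c, j), g(l, c), mix(c, j)), mix(b, c, h(b, b, j), j), mix(b, c, d(c, b, l), l))
Order the arguments:  mix(d(d(g(c, j), g(l, c), mix(c, j)), mix(b, c, h(b, b, j), j), mix(b, c, d(c, b, l), l)), d(mix(b, c, g(b, j), j, l), d(mix(b, c), d(b, b, b), d(b, j, j)), mix(c, h(c, c, j), j, l)))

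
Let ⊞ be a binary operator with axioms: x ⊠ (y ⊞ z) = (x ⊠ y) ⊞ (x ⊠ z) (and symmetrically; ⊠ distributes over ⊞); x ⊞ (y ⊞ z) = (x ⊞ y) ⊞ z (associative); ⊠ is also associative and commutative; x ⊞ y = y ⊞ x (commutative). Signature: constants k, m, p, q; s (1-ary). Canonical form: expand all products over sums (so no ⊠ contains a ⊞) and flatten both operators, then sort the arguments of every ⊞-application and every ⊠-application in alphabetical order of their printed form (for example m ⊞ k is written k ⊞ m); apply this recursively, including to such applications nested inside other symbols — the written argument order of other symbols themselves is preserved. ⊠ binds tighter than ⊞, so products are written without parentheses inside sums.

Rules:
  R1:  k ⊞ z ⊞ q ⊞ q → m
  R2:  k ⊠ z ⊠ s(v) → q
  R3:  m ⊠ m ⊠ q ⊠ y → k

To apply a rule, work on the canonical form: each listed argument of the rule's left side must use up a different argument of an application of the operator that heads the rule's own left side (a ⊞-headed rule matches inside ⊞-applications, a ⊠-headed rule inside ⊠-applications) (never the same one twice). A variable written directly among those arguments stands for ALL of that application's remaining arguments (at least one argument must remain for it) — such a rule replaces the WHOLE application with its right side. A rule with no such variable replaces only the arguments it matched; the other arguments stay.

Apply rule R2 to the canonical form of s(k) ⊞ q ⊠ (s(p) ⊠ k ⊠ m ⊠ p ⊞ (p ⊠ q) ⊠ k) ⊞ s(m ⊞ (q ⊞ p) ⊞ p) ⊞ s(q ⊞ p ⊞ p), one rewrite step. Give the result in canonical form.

Answer: k ⊠ p ⊠ q ⊠ q ⊞ q ⊞ s(k) ⊞ s(m ⊞ p ⊞ p ⊞ q) ⊞ s(p ⊞ p ⊞ q)

Derivation:
Canonical form:  k ⊠ m ⊠ p ⊠ q ⊠ s(p) ⊞ k ⊠ p ⊠ q ⊠ q ⊞ s(k) ⊞ s(m ⊞ p ⊞ p ⊞ q) ⊞ s(p ⊞ p ⊞ q)
R2 matches:  uses k, s(p);  v := p, z := m ⊠ p ⊠ q
The variable takes the whole remainder — replace the entire application.
Result:  k ⊠ p ⊠ q ⊠ q ⊞ q ⊞ s(k) ⊞ s(m ⊞ p ⊞ p ⊞ q) ⊞ s(p ⊞ p ⊞ q)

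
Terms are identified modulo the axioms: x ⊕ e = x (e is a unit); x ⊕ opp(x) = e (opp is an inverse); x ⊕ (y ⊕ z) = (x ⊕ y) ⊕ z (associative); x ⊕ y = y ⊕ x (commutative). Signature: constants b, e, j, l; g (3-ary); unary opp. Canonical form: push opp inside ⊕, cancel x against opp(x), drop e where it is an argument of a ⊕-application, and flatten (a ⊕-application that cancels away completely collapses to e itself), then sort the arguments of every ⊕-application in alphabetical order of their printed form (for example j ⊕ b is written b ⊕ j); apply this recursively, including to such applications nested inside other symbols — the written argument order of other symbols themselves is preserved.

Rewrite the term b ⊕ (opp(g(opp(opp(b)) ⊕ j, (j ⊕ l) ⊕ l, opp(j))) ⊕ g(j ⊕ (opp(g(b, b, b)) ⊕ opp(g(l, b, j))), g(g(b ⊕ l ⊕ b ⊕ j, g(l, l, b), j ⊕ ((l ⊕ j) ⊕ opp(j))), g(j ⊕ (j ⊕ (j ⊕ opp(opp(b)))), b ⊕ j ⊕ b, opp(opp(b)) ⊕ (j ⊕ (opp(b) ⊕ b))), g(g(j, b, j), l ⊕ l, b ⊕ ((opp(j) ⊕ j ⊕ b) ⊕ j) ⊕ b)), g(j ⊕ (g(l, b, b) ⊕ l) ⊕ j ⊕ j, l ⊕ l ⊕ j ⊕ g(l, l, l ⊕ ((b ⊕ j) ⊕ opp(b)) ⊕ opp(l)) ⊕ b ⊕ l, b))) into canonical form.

Answer: b ⊕ g(j ⊕ opp(g(b, b, b)) ⊕ opp(g(l, b, j)), g(g(b ⊕ b ⊕ j ⊕ l, g(l, l, b), j ⊕ l), g(b ⊕ j ⊕ j ⊕ j, b ⊕ b ⊕ j, b ⊕ j), g(g(j, b, j), l ⊕ l, b ⊕ b ⊕ b ⊕ j)), g(g(l, b, b) ⊕ j ⊕ j ⊕ j ⊕ l, b ⊕ g(l, l, j) ⊕ j ⊕ l ⊕ l ⊕ l, b)) ⊕ opp(g(b ⊕ j, j ⊕ l ⊕ l, opp(j)))

Derivation:
Push opp inside:  distribute opp over ⊕ and collapse double opp
Combine occurrences:  b ⊕ opp(g(b ⊕ j, j ⊕ l ⊕ l, opp(j))) ⊕ g(j ⊕ opp(g(b, b, b)) ⊕ opp(g(l, b, j)), g(g(b ⊕ b ⊕ j ⊕ l, g(l, l, b), j ⊕ l), g(b ⊕ j ⊕ j ⊕ j, b ⊕ b ⊕ j, b ⊕ j), g(g(j, b, j), l ⊕ l, b ⊕ b ⊕ b ⊕ j)), g(g(l, b, b) ⊕ j ⊕ j ⊕ j ⊕ l, b ⊕ g(l, l, j) ⊕ j ⊕ l ⊕ l ⊕ l, b))
Sort:  b ⊕ g(j ⊕ opp(g(b, b, b)) ⊕ opp(g(l, b, j)), g(g(b ⊕ b ⊕ j ⊕ l, g(l, l, b), j ⊕ l), g(b ⊕ j ⊕ j ⊕ j, b ⊕ b ⊕ j, b ⊕ j), g(g(j, b, j), l ⊕ l, b ⊕ b ⊕ b ⊕ j)), g(g(l, b, b) ⊕ j ⊕ j ⊕ j ⊕ l, b ⊕ g(l, l, j) ⊕ j ⊕ l ⊕ l ⊕ l, b)) ⊕ opp(g(b ⊕ j, j ⊕ l ⊕ l, opp(j)))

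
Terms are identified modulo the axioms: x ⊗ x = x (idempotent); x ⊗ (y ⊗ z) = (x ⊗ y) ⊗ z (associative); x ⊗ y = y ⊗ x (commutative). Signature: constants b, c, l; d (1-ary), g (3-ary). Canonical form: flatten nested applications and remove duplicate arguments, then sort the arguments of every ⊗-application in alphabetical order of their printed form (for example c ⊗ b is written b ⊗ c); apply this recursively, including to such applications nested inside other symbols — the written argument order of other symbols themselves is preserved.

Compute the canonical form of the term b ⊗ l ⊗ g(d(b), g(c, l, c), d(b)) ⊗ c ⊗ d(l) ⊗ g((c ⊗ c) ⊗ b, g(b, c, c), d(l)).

Answer: b ⊗ c ⊗ d(l) ⊗ g(b ⊗ c, g(b, c, c), d(l)) ⊗ g(d(b), g(c, l, c), d(b)) ⊗ l

Derivation:
Inside:  g((c ⊗ c) ⊗ b, g(b, c, c), d(l))  →  g(b ⊗ c, g(b, c, c), d(l))
Sort:  b ⊗ c ⊗ d(l) ⊗ g(b ⊗ c, g(b, c, c), d(l)) ⊗ g(d(b), g(c, l, c), d(b)) ⊗ l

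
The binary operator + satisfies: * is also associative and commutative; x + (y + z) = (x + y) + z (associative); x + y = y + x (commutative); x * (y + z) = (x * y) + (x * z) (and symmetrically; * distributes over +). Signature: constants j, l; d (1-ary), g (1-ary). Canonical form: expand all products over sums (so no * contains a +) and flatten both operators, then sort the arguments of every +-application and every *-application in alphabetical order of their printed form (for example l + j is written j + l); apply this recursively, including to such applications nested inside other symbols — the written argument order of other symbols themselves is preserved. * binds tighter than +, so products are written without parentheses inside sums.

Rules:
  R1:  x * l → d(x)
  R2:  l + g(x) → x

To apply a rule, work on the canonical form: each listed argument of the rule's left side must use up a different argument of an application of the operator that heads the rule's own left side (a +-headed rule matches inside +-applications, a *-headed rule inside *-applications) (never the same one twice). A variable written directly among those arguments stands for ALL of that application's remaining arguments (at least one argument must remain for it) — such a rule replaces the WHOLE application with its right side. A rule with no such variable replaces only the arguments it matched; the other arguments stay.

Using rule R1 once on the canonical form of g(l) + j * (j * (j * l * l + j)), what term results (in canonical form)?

Answer: d(j * j * j * l) + g(l) + j * j * j

Derivation:
Canonical form:  g(l) + j * j * j + j * j * j * l * l
Match R1:  consume l;  x := j * j * j * l
The variable takes the whole remainder — replace the entire application.
New term:  d(j * j * j * l) + g(l) + j * j * j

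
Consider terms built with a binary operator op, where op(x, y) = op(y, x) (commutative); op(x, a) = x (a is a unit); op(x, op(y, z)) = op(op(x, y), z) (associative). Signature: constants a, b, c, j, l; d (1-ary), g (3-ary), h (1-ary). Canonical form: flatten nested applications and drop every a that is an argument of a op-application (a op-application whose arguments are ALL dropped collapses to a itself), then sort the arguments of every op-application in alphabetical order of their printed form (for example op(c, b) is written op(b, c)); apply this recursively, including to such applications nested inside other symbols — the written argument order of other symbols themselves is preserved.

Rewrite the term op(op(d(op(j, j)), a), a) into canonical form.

Flatten:  op(d(op(j, j)), a, a)
Unit:  drop a (×2)
Sort arguments:  d(op(j, j))

Answer: d(op(j, j))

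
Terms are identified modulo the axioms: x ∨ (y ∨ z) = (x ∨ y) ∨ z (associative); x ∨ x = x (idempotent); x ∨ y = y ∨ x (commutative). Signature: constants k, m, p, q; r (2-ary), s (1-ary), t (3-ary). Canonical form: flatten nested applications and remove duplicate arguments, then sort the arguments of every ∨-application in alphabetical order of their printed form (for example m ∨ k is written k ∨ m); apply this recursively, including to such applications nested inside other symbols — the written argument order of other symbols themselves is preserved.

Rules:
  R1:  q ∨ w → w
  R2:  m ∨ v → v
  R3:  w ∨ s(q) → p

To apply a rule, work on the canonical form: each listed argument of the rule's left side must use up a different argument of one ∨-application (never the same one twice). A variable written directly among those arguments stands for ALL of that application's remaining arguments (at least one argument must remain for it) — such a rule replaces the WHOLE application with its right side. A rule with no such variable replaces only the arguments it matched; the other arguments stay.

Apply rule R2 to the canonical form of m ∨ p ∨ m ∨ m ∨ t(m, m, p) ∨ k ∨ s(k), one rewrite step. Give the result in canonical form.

Answer: k ∨ p ∨ s(k) ∨ t(m, m, p)

Derivation:
Canonical form:  k ∨ m ∨ p ∨ s(k) ∨ t(m, m, p)
Match R2:  consume m;  v := k ∨ p ∨ s(k) ∨ t(m, m, p)
The extension variable absorbs all remaining arguments, so the whole application is rewritten.
Result:  k ∨ p ∨ s(k) ∨ t(m, m, p)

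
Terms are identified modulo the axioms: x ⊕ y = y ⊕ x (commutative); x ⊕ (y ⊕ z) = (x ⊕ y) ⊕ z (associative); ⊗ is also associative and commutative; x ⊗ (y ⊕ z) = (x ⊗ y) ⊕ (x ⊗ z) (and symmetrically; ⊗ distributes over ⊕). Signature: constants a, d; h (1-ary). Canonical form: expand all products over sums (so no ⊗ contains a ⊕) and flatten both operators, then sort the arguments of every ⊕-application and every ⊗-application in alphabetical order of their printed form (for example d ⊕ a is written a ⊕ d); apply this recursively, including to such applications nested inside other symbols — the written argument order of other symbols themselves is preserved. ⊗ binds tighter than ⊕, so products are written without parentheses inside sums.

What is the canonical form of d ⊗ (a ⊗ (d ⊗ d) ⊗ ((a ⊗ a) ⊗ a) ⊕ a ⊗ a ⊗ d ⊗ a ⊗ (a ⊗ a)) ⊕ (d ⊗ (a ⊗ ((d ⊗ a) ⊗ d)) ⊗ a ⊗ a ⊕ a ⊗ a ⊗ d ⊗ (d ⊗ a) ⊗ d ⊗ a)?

Expand products over sums:  a ⊗ a ⊗ a ⊗ a ⊗ d ⊗ d ⊗ d ⊕ a ⊗ a ⊗ a ⊗ a ⊗ a ⊗ d ⊗ d ⊕ a ⊗ a ⊗ a ⊗ a ⊗ d ⊗ d ⊗ d ⊕ a ⊗ a ⊗ a ⊗ a ⊗ d ⊗ d ⊗ d
Order the arguments:  a ⊗ a ⊗ a ⊗ a ⊗ a ⊗ d ⊗ d ⊕ a ⊗ a ⊗ a ⊗ a ⊗ d ⊗ d ⊗ d ⊕ a ⊗ a ⊗ a ⊗ a ⊗ d ⊗ d ⊗ d ⊕ a ⊗ a ⊗ a ⊗ a ⊗ d ⊗ d ⊗ d

Answer: a ⊗ a ⊗ a ⊗ a ⊗ a ⊗ d ⊗ d ⊕ a ⊗ a ⊗ a ⊗ a ⊗ d ⊗ d ⊗ d ⊕ a ⊗ a ⊗ a ⊗ a ⊗ d ⊗ d ⊗ d ⊕ a ⊗ a ⊗ a ⊗ a ⊗ d ⊗ d ⊗ d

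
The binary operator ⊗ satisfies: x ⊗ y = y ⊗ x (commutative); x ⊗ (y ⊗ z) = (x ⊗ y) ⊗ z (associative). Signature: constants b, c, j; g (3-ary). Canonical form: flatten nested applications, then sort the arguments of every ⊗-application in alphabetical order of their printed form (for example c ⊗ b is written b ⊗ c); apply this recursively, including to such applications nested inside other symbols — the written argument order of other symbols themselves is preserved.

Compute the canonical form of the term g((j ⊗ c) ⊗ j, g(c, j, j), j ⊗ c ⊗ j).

Answer: g(c ⊗ j ⊗ j, g(c, j, j), c ⊗ j ⊗ j)

Derivation:
Descend into:  (j ⊗ c) ⊗ j
Merge nested applications:  j ⊗ c ⊗ j
Order the arguments:  c ⊗ j ⊗ j
Reassemble:  g(c ⊗ j ⊗ j, g(c, j, j), c ⊗ j ⊗ j)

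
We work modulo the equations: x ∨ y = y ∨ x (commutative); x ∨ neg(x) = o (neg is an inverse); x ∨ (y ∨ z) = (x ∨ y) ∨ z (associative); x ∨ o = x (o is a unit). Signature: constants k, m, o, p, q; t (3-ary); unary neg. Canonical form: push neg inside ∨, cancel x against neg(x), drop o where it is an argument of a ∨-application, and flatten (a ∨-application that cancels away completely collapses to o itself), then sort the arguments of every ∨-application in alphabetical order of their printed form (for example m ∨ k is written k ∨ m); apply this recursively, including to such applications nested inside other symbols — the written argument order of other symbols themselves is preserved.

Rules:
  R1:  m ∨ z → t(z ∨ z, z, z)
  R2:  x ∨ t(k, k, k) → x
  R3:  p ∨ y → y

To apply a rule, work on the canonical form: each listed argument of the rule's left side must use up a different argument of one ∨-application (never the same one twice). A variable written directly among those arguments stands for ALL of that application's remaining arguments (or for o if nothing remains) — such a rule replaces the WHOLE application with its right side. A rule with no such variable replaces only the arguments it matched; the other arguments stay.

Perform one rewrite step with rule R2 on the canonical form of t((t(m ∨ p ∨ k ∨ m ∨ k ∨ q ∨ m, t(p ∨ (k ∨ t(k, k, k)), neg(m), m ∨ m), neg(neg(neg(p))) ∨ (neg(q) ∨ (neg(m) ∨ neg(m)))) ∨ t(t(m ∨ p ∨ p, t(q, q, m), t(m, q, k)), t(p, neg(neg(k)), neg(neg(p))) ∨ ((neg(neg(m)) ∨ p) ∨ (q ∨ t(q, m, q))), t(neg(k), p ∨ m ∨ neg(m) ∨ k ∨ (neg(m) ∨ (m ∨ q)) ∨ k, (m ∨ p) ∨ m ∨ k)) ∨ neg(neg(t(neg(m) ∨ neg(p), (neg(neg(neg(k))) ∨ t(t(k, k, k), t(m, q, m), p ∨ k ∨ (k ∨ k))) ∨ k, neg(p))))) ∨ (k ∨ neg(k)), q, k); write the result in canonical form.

Answer: t(t(k ∨ k ∨ m ∨ m ∨ m ∨ p ∨ q, t(k ∨ p, neg(m), m ∨ m), neg(m) ∨ neg(m) ∨ neg(p) ∨ neg(q)) ∨ t(neg(m) ∨ neg(p), t(t(k, k, k), t(m, q, m), k ∨ k ∨ k ∨ p), neg(p)) ∨ t(t(m ∨ p ∨ p, t(q, q, m), t(m, q, k)), m ∨ p ∨ q ∨ t(p, k, p) ∨ t(q, m, q), t(neg(k), k ∨ k ∨ p ∨ q, k ∨ m ∨ m ∨ p)), q, k)

Derivation:
Canonical form:  t(t(k ∨ k ∨ m ∨ m ∨ m ∨ p ∨ q, t(k ∨ p ∨ t(k, k, k), neg(m), m ∨ m), neg(m) ∨ neg(m) ∨ neg(p) ∨ neg(q)) ∨ t(neg(m) ∨ neg(p), t(t(k, k, k), t(m, q, m), k ∨ k ∨ k ∨ p), neg(p)) ∨ t(t(m ∨ p ∨ p, t(q, q, m), t(m, q, k)), m ∨ p ∨ q ∨ t(p, k, p) ∨ t(q, m, q), t(neg(k), k ∨ k ∨ p ∨ q, k ∨ m ∨ m ∨ p)), q, k)
Apply R2:  consuming t(k, k, k);  x := k ∨ p
The variable takes the whole remainder — replace the entire application.
Giving:  t(t(k ∨ k ∨ m ∨ m ∨ m ∨ p ∨ q, t(k ∨ p, neg(m), m ∨ m), neg(m) ∨ neg(m) ∨ neg(p) ∨ neg(q)) ∨ t(neg(m) ∨ neg(p), t(t(k, k, k), t(m, q, m), k ∨ k ∨ k ∨ p), neg(p)) ∨ t(t(m ∨ p ∨ p, t(q, q, m), t(m, q, k)), m ∨ p ∨ q ∨ t(p, k, p) ∨ t(q, m, q), t(neg(k), k ∨ k ∨ p ∨ q, k ∨ m ∨ m ∨ p)), q, k)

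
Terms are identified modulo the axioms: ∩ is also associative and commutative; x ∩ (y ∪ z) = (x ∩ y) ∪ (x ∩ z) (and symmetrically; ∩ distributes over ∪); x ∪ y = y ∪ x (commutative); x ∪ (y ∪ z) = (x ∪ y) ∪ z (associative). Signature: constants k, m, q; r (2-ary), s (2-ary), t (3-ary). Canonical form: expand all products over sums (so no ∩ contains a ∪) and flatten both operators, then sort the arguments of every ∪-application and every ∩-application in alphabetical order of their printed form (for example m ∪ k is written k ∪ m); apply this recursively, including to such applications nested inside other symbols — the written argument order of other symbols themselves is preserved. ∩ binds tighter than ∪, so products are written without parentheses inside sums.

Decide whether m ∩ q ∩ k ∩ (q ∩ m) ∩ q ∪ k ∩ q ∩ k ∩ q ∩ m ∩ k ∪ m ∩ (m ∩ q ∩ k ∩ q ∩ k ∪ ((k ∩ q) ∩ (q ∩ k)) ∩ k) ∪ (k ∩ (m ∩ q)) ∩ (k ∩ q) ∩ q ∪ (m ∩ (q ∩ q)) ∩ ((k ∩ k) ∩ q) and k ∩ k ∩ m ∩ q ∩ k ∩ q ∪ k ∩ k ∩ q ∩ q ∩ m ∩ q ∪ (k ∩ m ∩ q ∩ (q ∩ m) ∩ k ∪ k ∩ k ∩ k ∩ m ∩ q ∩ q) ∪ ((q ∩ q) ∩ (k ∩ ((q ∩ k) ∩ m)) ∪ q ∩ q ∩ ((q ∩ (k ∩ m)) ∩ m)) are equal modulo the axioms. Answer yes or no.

Answer: yes — both canonical forms are k ∩ k ∩ k ∩ m ∩ q ∩ q ∪ k ∩ k ∩ k ∩ m ∩ q ∩ q ∪ k ∩ k ∩ m ∩ m ∩ q ∩ q ∪ k ∩ k ∩ m ∩ q ∩ q ∩ q ∪ k ∩ k ∩ m ∩ q ∩ q ∩ q ∪ k ∩ m ∩ m ∩ q ∩ q ∩ q

Derivation:
Left:  m ∩ q ∩ k ∩ (q ∩ m) ∩ q ∪ k ∩ q ∩ k ∩ q ∩ m ∩ k ∪ m ∩ (m ∩ q ∩ k ∩ q ∩ k ∪ ((k ∩ q) ∩ (q ∩ k)) ∩ k) ∪ (k ∩ (m ∩ q)) ∩ (k ∩ q) ∩ q ∪ (m ∩ (q ∩ q)) ∩ ((k ∩ k) ∩ q)
  Expand products over sums:  k ∩ m ∩ m ∩ q ∩ q ∩ q ∪ k ∩ k ∩ k ∩ m ∩ q ∩ q ∪ k ∩ k ∩ m ∩ m ∩ q ∩ q ∪ k ∩ k ∩ k ∩ m ∩ q ∩ q ∪ k ∩ k ∩ m ∩ q ∩ q ∩ q ∪ k ∩ k ∩ m ∩ q ∩ q ∩ q
  Sort arguments:  k ∩ k ∩ k ∩ m ∩ q ∩ q ∪ k ∩ k ∩ k ∩ m ∩ q ∩ q ∪ k ∩ k ∩ m ∩ m ∩ q ∩ q ∪ k ∩ k ∩ m ∩ q ∩ q ∩ q ∪ k ∩ k ∩ m ∩ q ∩ q ∩ q ∪ k ∩ m ∩ m ∩ q ∩ q ∩ q
Right:  k ∩ k ∩ m ∩ q ∩ k ∩ q ∪ k ∩ k ∩ q ∩ q ∩ m ∩ q ∪ (k ∩ m ∩ q ∩ (q ∩ m) ∩ k ∪ k ∩ k ∩ k ∩ m ∩ q ∩ q) ∪ ((q ∩ q) ∩ (k ∩ ((q ∩ k) ∩ m)) ∪ q ∩ q ∩ ((q ∩ (k ∩ m)) ∩ m))
  Merge nested applications:  k ∩ k ∩ k ∩ m ∩ q ∩ q ∪ k ∩ k ∩ m ∩ q ∩ q ∩ q ∪ k ∩ k ∩ m ∩ m ∩ q ∩ q ∪ k ∩ k ∩ k ∩ m ∩ q ∩ q ∪ k ∩ k ∩ m ∩ q ∩ q ∩ q ∪ k ∩ m ∩ m ∩ q ∩ q ∩ q
  Sort:  k ∩ k ∩ k ∩ m ∩ q ∩ q ∪ k ∩ k ∩ k ∩ m ∩ q ∩ q ∪ k ∩ k ∩ m ∩ m ∩ q ∩ q ∪ k ∩ k ∩ m ∩ q ∩ q ∩ q ∪ k ∩ k ∩ m ∩ q ∩ q ∩ q ∪ k ∩ m ∩ m ∩ q ∩ q ∩ q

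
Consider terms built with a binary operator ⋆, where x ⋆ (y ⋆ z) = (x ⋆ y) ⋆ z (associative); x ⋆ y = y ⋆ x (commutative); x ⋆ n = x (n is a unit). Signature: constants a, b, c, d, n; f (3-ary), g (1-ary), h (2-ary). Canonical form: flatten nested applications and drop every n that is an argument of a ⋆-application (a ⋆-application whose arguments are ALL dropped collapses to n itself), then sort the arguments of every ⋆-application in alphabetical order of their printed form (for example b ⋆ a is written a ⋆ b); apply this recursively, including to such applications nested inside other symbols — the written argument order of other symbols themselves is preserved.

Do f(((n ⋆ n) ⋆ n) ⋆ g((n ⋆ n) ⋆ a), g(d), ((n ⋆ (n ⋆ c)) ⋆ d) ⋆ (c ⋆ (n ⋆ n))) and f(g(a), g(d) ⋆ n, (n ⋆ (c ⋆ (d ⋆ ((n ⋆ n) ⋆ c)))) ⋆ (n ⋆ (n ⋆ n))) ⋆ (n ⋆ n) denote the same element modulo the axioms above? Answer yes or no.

Answer: yes — both canonical forms are f(g(a), g(d), c ⋆ c ⋆ d)

Derivation:
Left:  f(((n ⋆ n) ⋆ n) ⋆ g((n ⋆ n) ⋆ a), g(d), ((n ⋆ (n ⋆ c)) ⋆ d) ⋆ (c ⋆ (n ⋆ n)))
  Descend into:  ((n ⋆ (n ⋆ c)) ⋆ d) ⋆ (c ⋆ (n ⋆ n))
  Flatten:  n ⋆ n ⋆ c ⋆ d ⋆ c ⋆ n ⋆ n
  Units out:  drop n (×4)
  Order the arguments:  c ⋆ c ⋆ d
  Rebuild:  f(g(a), g(d), c ⋆ c ⋆ d)
Right:  f(g(a), g(d) ⋆ n, (n ⋆ (c ⋆ (d ⋆ ((n ⋆ n) ⋆ c)))) ⋆ (n ⋆ (n ⋆ n))) ⋆ (n ⋆ n)
  Flatten:  f(g(a), g(d) ⋆ n, (n ⋆ (c ⋆ (d ⋆ ((n ⋆ n) ⋆ c)))) ⋆ (n ⋆ (n ⋆ n))) ⋆ n ⋆ n
  Canonicalize subterm:  f(g(a), g(d) ⋆ n, (n ⋆ (c ⋆ (d ⋆ ((n ⋆ n) ⋆ c)))) ⋆ (n ⋆ (n ⋆ n)))  →  f(g(a), g(d), c ⋆ c ⋆ d)
  Unit:  drop n (×2)
  Sort arguments:  f(g(a), g(d), c ⋆ c ⋆ d)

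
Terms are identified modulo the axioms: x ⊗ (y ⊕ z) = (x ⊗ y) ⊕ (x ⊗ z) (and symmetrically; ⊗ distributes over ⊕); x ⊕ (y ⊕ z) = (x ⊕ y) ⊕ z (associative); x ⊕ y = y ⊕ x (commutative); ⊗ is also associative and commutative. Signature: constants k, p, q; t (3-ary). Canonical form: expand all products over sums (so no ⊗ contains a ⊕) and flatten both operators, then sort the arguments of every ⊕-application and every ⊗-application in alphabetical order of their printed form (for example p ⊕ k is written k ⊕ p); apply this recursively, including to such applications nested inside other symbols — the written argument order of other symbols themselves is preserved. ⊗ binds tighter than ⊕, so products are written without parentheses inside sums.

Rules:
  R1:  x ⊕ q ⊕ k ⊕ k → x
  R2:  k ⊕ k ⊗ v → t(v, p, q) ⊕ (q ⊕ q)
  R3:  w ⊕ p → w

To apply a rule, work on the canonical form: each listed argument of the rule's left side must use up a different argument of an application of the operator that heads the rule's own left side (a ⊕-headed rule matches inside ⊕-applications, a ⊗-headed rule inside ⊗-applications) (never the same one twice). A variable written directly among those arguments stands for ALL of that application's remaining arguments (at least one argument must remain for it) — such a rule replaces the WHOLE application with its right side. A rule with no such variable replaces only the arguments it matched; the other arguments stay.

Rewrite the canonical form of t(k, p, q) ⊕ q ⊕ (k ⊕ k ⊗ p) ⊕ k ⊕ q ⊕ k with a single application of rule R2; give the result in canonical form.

Answer: k ⊕ k ⊕ q ⊕ q ⊕ q ⊕ q ⊕ t(k, p, q) ⊕ t(p, p, q)

Derivation:
Canonical form:  k ⊕ k ⊕ k ⊕ k ⊗ p ⊕ q ⊕ q ⊕ t(k, p, q)
R2 matches:  uses k, k ⊗ p;  v := p
Result:  k ⊕ k ⊕ q ⊕ q ⊕ q ⊕ q ⊕ t(k, p, q) ⊕ t(p, p, q)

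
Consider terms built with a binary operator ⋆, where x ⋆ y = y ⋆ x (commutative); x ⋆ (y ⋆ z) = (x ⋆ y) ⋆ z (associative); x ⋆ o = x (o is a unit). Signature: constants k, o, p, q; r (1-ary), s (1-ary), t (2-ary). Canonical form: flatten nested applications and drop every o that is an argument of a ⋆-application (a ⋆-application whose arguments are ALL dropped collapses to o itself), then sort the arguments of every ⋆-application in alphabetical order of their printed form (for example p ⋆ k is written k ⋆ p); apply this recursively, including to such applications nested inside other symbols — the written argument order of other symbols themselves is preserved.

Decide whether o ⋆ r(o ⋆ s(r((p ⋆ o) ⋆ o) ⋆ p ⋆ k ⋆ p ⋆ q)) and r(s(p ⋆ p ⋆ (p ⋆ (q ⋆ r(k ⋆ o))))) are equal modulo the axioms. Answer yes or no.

Answer: no — r(s(k ⋆ p ⋆ p ⋆ q ⋆ r(p))) vs r(s(p ⋆ p ⋆ p ⋆ q ⋆ r(k)))

Derivation:
Left:  o ⋆ r(o ⋆ s(r((p ⋆ o) ⋆ o) ⋆ p ⋆ k ⋆ p ⋆ q))
  Simplify inside:  r(o ⋆ s(r((p ⋆ o) ⋆ o) ⋆ p ⋆ k ⋆ p ⋆ q))  →  r(s(k ⋆ p ⋆ p ⋆ q ⋆ r(p)))
  Units out:  drop o
  Sort:  r(s(k ⋆ p ⋆ p ⋆ q ⋆ r(p)))
Right:  r(s(p ⋆ p ⋆ (p ⋆ (q ⋆ r(k ⋆ o)))))
  Work inside:  p ⋆ p ⋆ (p ⋆ (q ⋆ r(k ⋆ o)))
  Merge nested applications:  p ⋆ p ⋆ p ⋆ q ⋆ r(k ⋆ o)
  Canonicalize subterm:  r(k ⋆ o)  →  r(k)
  Sort:  p ⋆ p ⋆ p ⋆ q ⋆ r(k)
  Put back:  r(s(p ⋆ p ⋆ p ⋆ q ⋆ r(k)))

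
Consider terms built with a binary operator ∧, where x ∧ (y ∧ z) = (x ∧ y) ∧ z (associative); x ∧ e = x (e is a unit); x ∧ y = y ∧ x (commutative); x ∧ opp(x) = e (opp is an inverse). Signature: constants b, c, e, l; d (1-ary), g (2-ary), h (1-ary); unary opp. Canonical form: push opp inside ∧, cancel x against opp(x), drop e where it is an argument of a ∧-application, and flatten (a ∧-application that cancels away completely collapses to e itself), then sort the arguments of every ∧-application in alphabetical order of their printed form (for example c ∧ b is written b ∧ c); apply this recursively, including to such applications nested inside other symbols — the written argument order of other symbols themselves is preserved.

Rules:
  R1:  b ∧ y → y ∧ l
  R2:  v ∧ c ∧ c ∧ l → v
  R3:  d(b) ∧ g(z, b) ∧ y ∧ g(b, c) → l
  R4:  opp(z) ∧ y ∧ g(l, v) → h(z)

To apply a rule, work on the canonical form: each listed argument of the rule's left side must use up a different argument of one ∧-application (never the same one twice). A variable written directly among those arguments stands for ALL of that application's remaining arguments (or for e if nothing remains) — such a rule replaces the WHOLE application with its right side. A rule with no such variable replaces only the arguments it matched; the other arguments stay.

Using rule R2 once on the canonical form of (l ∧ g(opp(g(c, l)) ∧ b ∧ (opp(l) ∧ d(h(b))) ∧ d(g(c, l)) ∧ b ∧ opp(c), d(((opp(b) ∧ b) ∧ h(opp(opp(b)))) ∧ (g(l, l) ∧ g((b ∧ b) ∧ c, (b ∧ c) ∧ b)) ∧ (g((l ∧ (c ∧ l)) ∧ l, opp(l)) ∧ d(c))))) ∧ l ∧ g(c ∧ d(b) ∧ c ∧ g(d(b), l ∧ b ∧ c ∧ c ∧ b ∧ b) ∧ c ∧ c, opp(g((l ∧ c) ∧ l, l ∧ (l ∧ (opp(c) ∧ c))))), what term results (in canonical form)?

Canonical form:  g(b ∧ b ∧ d(g(c, l)) ∧ d(h(b)) ∧ opp(c) ∧ opp(g(c, l)) ∧ opp(l), d(d(c) ∧ g(b ∧ b ∧ c, b ∧ b ∧ c) ∧ g(c ∧ l ∧ l ∧ l, opp(l)) ∧ g(l, l) ∧ h(b))) ∧ g(c ∧ c ∧ c ∧ c ∧ d(b) ∧ g(d(b), b ∧ b ∧ b ∧ c ∧ c ∧ l), opp(g(c ∧ l ∧ l, l ∧ l))) ∧ l ∧ l
Match R2:  consume c, c, l;  v := b ∧ b ∧ b
The variable takes the whole remainder — replace the entire application.
Giving:  g(b ∧ b ∧ d(g(c, l)) ∧ d(h(b)) ∧ opp(c) ∧ opp(g(c, l)) ∧ opp(l), d(d(c) ∧ g(b ∧ b ∧ c, b ∧ b ∧ c) ∧ g(c ∧ l ∧ l ∧ l, opp(l)) ∧ g(l, l) ∧ h(b))) ∧ g(c ∧ c ∧ c ∧ c ∧ d(b) ∧ g(d(b), b ∧ b ∧ b), opp(g(c ∧ l ∧ l, l ∧ l))) ∧ l ∧ l

Answer: g(b ∧ b ∧ d(g(c, l)) ∧ d(h(b)) ∧ opp(c) ∧ opp(g(c, l)) ∧ opp(l), d(d(c) ∧ g(b ∧ b ∧ c, b ∧ b ∧ c) ∧ g(c ∧ l ∧ l ∧ l, opp(l)) ∧ g(l, l) ∧ h(b))) ∧ g(c ∧ c ∧ c ∧ c ∧ d(b) ∧ g(d(b), b ∧ b ∧ b), opp(g(c ∧ l ∧ l, l ∧ l))) ∧ l ∧ l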